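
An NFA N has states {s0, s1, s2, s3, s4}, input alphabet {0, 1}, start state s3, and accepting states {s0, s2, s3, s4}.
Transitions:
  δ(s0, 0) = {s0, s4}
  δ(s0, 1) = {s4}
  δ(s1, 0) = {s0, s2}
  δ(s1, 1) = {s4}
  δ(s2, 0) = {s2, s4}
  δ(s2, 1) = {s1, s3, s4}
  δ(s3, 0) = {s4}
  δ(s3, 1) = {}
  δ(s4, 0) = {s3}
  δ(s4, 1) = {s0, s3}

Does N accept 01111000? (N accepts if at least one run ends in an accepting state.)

accepted

Start: {s3}
read 0: {s4}
read 1: {s0, s3}
read 1: {s4}
read 1: {s0, s3}
read 1: {s4}
read 0: {s3}
read 0: {s4}
read 0: {s3}
Reachable ∩ accepting = {s3} — nonempty.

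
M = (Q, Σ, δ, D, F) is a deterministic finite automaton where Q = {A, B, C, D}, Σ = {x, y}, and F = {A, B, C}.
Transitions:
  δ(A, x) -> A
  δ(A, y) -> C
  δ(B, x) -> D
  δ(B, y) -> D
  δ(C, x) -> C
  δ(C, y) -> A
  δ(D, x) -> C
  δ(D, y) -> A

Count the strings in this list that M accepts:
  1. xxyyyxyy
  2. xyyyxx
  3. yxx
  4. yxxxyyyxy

xxyyyxyy: accepted
xyyyxx: accepted
yxx: accepted
yxxxyyyxy: accepted

4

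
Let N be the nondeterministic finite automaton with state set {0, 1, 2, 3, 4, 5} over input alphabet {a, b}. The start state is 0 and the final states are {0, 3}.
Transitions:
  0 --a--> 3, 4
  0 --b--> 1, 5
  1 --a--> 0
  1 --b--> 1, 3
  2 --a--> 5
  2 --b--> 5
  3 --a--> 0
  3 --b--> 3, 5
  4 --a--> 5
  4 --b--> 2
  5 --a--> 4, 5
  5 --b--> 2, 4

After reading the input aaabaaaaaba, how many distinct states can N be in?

3

Start: {0}
read a: {3, 4}
read a: {0, 5}
read a: {3, 4, 5}
read b: {2, 3, 4, 5}
read a: {0, 4, 5}
read a: {3, 4, 5}
read a: {0, 4, 5}
read a: {3, 4, 5}
read a: {0, 4, 5}
read b: {1, 2, 4, 5}
read a: {0, 4, 5}
Final reachable set {0, 4, 5} has 3 states.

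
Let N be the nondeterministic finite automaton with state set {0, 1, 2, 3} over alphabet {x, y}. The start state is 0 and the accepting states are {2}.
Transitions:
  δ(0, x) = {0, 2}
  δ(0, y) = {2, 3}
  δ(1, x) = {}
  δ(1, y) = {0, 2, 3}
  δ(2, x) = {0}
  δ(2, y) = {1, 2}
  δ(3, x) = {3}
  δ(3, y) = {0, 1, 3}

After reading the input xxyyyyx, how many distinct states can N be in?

Start: {0}
read x: {0, 2}
read x: {0, 2}
read y: {1, 2, 3}
read y: {0, 1, 2, 3}
read y: {0, 1, 2, 3}
read y: {0, 1, 2, 3}
read x: {0, 2, 3}
Final reachable set {0, 2, 3} has 3 states.

3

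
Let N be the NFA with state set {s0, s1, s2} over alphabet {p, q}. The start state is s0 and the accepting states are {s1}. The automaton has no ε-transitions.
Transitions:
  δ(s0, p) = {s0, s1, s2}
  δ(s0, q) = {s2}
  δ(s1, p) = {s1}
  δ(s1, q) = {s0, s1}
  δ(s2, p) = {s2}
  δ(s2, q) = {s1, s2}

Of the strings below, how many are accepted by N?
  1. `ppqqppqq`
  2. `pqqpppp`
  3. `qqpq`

`ppqqppqq`: accepted
`pqqpppp`: accepted
`qqpq`: accepted

3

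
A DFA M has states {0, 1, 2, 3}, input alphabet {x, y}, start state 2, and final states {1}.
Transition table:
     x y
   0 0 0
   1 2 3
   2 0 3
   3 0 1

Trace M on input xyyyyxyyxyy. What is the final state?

0

2 --x--> 0
0 --y--> 0
0 --y--> 0
0 --y--> 0
0 --y--> 0
0 --x--> 0
0 --y--> 0
0 --y--> 0
0 --x--> 0
0 --y--> 0
0 --y--> 0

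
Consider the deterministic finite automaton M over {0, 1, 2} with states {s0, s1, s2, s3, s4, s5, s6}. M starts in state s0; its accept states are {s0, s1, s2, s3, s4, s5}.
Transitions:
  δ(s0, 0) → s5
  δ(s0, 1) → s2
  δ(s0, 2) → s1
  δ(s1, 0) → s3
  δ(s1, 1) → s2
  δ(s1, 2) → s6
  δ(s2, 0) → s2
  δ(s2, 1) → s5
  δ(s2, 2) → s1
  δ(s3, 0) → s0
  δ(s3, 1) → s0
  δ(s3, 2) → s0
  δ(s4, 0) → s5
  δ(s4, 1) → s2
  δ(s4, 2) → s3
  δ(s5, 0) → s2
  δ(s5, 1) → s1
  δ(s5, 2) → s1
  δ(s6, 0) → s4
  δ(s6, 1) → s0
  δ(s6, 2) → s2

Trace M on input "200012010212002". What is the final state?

s0 --2--> s1
s1 --0--> s3
s3 --0--> s0
s0 --0--> s5
s5 --1--> s1
s1 --2--> s6
s6 --0--> s4
s4 --1--> s2
s2 --0--> s2
s2 --2--> s1
s1 --1--> s2
s2 --2--> s1
s1 --0--> s3
s3 --0--> s0
s0 --2--> s1

s1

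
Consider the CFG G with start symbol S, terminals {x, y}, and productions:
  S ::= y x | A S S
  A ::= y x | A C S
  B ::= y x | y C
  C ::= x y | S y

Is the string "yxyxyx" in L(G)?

S ⇒ ASS ⇒ yxSS ⇒ yxyxS ⇒ yxyxyx

yes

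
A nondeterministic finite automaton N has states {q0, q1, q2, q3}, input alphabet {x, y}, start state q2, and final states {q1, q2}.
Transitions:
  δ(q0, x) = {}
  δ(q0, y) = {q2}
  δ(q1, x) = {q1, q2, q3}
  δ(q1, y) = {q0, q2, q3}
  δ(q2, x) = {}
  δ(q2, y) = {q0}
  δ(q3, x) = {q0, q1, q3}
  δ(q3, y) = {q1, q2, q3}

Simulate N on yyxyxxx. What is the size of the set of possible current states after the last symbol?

0

Start: {q2}
read y: {q0}
read y: {q2}
read x: {}
The reachable set is empty and stays empty for the remaining 4 symbols.
Final reachable set {} has 0 states.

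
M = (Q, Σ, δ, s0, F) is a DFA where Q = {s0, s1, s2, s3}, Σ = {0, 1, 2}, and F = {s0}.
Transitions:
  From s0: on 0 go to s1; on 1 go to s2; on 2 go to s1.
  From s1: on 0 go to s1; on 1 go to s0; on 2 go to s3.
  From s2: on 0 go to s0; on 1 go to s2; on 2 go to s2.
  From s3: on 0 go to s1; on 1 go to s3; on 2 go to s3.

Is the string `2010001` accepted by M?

s0 --2--> s1
s1 --0--> s1
s1 --1--> s0
s0 --0--> s1
s1 --0--> s1
s1 --0--> s1
s1 --1--> s0
End in state s0, which is an accepting state.

accepted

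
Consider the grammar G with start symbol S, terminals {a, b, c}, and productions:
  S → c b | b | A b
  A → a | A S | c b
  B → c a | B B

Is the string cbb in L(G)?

yes

S ⇒ Ab ⇒ cbb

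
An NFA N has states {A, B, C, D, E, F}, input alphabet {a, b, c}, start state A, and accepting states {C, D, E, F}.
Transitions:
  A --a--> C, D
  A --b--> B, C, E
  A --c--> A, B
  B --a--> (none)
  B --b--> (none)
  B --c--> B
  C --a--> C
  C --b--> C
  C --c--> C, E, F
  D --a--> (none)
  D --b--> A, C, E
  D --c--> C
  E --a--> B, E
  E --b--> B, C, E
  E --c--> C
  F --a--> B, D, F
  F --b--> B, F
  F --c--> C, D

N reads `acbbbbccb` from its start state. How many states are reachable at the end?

5

Start: {A}
read a: {C, D}
read c: {C, E, F}
read b: {B, C, E, F}
read b: {B, C, E, F}
read b: {B, C, E, F}
read b: {B, C, E, F}
read c: {B, C, D, E, F}
read c: {B, C, D, E, F}
read b: {A, B, C, E, F}
Final reachable set {A, B, C, E, F} has 5 states.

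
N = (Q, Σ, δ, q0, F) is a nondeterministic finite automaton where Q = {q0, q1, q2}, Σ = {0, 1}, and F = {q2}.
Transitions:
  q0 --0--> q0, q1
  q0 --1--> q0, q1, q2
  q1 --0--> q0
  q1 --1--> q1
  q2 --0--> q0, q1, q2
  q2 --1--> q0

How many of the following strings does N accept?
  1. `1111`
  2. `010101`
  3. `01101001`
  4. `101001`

`1111`: accepted
`010101`: accepted
`01101001`: accepted
`101001`: accepted

4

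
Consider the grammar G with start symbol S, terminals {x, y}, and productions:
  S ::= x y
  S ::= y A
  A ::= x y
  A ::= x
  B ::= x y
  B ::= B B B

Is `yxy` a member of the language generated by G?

yes

S ⇒ yA ⇒ yxy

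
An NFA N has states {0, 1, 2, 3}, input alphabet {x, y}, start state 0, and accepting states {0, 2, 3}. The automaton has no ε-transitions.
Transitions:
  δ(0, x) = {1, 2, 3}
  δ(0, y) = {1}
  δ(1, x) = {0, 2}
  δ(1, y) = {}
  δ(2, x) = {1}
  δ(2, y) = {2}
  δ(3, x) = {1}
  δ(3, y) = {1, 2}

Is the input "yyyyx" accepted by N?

rejected

Start: {0}
read y: {1}
read y: {}
The reachable set is empty and stays empty for the remaining 3 symbols.
Reachable ∩ accepting = {} — empty.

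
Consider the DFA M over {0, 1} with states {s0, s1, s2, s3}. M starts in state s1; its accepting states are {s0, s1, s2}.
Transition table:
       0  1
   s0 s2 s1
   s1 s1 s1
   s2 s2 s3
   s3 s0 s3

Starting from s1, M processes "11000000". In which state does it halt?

s1

s1 --1--> s1
s1 --1--> s1
s1 --0--> s1
s1 --0--> s1
s1 --0--> s1
s1 --0--> s1
s1 --0--> s1
s1 --0--> s1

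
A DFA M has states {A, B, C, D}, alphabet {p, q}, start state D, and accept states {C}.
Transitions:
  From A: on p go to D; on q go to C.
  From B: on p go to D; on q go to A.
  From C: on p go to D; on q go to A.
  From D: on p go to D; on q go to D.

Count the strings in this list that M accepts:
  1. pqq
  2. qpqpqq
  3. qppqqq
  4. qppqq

pqq: rejected
qpqpqq: rejected
qppqqq: rejected
qppqq: rejected

0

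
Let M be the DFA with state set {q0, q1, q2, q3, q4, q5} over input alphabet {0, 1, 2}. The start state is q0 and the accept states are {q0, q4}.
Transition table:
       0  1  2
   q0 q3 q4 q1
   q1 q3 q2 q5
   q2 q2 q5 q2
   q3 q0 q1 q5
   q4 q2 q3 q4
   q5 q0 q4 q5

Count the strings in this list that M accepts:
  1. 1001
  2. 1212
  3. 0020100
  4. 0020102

1

1001: rejected
1212: rejected
0020100: accepted
0020102: rejected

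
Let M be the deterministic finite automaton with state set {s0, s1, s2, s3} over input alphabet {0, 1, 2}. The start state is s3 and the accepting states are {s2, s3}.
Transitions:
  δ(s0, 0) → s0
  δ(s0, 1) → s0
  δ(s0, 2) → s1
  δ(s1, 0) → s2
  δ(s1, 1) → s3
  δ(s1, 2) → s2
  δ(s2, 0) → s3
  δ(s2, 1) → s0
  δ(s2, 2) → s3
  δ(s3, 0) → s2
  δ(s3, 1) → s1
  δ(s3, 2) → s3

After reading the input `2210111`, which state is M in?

s3 --2--> s3
s3 --2--> s3
s3 --1--> s1
s1 --0--> s2
s2 --1--> s0
s0 --1--> s0
s0 --1--> s0

s0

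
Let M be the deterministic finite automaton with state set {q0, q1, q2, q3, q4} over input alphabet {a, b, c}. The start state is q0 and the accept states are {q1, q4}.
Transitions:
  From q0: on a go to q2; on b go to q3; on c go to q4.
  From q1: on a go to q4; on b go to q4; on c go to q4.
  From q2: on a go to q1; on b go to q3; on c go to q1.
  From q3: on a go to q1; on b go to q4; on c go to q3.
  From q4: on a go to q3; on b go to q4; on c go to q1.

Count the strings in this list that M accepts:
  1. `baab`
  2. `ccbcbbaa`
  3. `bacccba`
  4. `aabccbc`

3

`baab`: accepted
`ccbcbbaa`: accepted
`bacccba`: rejected
`aabccbc`: accepted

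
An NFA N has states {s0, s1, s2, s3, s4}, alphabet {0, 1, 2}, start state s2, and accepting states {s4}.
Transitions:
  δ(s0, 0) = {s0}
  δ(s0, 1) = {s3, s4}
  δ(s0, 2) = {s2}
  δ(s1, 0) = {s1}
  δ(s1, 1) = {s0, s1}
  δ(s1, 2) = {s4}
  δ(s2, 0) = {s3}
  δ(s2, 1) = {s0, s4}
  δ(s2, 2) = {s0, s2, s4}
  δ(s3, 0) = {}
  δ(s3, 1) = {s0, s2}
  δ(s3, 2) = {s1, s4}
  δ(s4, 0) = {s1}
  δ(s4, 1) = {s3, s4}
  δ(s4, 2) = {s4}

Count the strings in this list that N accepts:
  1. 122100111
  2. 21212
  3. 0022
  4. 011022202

122100111: accepted
21212: accepted
0022: rejected
011022202: accepted

3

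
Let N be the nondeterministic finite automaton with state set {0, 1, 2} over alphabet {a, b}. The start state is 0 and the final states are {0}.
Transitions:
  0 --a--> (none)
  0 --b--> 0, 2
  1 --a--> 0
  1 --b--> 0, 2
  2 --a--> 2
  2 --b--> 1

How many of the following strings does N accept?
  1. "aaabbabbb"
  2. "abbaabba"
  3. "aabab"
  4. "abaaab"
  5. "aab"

0

"aaabbabbb": rejected
"abbaabba": rejected
"aabab": rejected
"abaaab": rejected
"aab": rejected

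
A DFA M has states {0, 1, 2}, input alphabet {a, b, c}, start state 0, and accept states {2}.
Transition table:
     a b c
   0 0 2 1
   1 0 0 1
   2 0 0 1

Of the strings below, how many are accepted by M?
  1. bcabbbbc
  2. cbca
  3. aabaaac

0

bcabbbbc: rejected
cbca: rejected
aabaaac: rejected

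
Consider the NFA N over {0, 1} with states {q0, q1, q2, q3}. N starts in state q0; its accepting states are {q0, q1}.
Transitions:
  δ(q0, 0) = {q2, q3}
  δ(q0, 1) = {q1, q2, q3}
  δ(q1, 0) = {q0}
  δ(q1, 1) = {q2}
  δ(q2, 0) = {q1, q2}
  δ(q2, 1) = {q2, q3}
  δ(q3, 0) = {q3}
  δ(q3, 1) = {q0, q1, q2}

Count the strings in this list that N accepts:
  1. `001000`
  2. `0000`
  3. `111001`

3

`001000`: accepted
`0000`: accepted
`111001`: accepted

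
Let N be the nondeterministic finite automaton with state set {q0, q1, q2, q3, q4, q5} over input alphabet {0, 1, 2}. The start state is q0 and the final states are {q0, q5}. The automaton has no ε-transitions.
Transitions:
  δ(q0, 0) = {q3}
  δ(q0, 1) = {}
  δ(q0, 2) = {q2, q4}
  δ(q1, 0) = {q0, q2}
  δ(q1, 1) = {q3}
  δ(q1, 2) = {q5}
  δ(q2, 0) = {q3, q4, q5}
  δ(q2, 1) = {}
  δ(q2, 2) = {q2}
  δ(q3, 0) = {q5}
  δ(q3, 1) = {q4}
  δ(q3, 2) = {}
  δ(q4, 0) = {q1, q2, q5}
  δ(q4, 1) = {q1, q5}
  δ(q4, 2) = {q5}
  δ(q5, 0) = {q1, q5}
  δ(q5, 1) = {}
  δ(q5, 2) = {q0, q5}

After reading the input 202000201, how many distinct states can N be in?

Start: {q0}
read 2: {q2, q4}
read 0: {q1, q2, q3, q4, q5}
read 2: {q0, q2, q5}
read 0: {q1, q3, q4, q5}
read 0: {q0, q1, q2, q5}
read 0: {q0, q1, q2, q3, q4, q5}
read 2: {q0, q2, q4, q5}
read 0: {q1, q2, q3, q4, q5}
read 1: {q1, q3, q4, q5}
Final reachable set {q1, q3, q4, q5} has 4 states.

4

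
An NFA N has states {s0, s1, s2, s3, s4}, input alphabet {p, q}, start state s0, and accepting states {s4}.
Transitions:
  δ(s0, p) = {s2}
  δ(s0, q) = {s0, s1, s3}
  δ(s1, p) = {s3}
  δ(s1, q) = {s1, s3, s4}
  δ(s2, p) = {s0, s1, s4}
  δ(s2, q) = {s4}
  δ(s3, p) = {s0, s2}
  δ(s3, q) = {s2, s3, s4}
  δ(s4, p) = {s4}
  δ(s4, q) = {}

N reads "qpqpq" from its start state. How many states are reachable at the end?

5

Start: {s0}
read q: {s0, s1, s3}
read p: {s0, s2, s3}
read q: {s0, s1, s2, s3, s4}
read p: {s0, s1, s2, s3, s4}
read q: {s0, s1, s2, s3, s4}
Final reachable set {s0, s1, s2, s3, s4} has 5 states.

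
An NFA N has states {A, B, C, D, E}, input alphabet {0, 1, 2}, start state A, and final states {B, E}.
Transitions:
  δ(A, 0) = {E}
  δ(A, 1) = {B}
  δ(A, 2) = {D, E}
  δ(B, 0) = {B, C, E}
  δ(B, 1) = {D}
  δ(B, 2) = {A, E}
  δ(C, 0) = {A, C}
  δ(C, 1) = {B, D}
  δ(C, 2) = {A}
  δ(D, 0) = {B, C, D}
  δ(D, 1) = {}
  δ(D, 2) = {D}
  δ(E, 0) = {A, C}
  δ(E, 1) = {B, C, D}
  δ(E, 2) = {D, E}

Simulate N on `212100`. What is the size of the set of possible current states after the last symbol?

5

Start: {A}
read 2: {D, E}
read 1: {B, C, D}
read 2: {A, D, E}
read 1: {B, C, D}
read 0: {A, B, C, D, E}
read 0: {A, B, C, D, E}
Final reachable set {A, B, C, D, E} has 5 states.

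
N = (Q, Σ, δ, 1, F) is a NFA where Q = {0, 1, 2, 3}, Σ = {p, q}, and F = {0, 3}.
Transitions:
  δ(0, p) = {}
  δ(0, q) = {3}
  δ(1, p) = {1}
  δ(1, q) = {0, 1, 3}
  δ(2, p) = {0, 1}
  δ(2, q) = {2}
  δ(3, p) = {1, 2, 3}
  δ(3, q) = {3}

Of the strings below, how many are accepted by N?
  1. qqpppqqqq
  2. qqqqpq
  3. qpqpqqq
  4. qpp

4

qqpppqqqq: accepted
qqqqpq: accepted
qpqpqqq: accepted
qpp: accepted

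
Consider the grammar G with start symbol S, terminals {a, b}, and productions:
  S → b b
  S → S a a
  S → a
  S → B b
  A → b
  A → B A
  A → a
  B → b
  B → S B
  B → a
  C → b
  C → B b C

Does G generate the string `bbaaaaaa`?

S ⇒ Saa ⇒ Saaaa ⇒ Saaaaaa ⇒ bbaaaaaa

yes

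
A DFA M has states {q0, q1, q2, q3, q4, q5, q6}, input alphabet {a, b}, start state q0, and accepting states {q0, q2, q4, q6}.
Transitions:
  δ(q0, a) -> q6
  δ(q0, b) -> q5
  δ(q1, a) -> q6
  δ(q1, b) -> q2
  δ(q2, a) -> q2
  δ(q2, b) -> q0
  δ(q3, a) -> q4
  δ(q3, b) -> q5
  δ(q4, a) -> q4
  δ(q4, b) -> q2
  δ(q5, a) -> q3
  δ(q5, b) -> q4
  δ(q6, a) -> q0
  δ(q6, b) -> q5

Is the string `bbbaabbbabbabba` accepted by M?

q0 --b--> q5
q5 --b--> q4
q4 --b--> q2
q2 --a--> q2
q2 --a--> q2
q2 --b--> q0
q0 --b--> q5
q5 --b--> q4
q4 --a--> q4
q4 --b--> q2
q2 --b--> q0
q0 --a--> q6
q6 --b--> q5
q5 --b--> q4
q4 --a--> q4
End in state q4, which is an accepting state.

accepted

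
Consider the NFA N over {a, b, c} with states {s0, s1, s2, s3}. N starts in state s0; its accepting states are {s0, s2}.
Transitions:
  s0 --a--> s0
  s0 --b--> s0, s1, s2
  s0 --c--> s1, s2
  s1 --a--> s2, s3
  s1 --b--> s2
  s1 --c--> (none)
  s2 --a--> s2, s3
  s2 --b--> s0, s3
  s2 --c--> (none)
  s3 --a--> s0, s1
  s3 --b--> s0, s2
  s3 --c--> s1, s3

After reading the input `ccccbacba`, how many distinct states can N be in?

Start: {s0}
read c: {s1, s2}
read c: {}
The reachable set is empty and stays empty for the remaining 7 symbols.
Final reachable set {} has 0 states.

0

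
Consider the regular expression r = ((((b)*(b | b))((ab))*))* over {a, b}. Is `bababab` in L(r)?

yes

Split into 1 piece bababab; each matches (((b)*(b|b))((ab))*).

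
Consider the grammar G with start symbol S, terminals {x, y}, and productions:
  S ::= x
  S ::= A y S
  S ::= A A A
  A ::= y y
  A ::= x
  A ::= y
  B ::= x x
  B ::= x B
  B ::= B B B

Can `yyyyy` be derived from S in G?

yes

S ⇒ AAA ⇒ yyAA ⇒ yyyA ⇒ yyyyy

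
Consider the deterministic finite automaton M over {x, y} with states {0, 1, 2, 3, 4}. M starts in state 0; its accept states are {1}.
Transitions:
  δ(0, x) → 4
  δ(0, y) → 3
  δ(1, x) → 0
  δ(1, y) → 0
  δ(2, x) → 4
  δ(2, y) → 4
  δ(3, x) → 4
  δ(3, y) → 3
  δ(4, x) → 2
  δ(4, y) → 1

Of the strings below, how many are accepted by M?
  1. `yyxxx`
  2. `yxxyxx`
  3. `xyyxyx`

0

`yyxxx`: rejected
`yxxyxx`: rejected
`xyyxyx`: rejected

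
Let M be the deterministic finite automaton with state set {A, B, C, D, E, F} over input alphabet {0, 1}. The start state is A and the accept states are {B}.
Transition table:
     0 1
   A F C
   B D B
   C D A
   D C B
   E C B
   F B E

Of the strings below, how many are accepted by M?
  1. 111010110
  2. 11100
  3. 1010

0

111010110: rejected
11100: rejected
1010: rejected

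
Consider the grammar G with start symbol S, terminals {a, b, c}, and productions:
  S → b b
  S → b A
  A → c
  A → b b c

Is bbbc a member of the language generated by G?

S ⇒ bA ⇒ bbbc

yes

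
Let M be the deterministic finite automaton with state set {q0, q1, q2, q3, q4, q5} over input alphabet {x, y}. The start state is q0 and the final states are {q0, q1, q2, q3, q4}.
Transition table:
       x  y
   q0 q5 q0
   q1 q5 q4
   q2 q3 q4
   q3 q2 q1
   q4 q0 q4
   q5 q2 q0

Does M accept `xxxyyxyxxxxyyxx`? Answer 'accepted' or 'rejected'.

q0 --x--> q5
q5 --x--> q2
q2 --x--> q3
q3 --y--> q1
q1 --y--> q4
q4 --x--> q0
q0 --y--> q0
q0 --x--> q5
q5 --x--> q2
q2 --x--> q3
q3 --x--> q2
q2 --y--> q4
q4 --y--> q4
q4 --x--> q0
q0 --x--> q5
End in state q5, which is not an accepting state.

rejected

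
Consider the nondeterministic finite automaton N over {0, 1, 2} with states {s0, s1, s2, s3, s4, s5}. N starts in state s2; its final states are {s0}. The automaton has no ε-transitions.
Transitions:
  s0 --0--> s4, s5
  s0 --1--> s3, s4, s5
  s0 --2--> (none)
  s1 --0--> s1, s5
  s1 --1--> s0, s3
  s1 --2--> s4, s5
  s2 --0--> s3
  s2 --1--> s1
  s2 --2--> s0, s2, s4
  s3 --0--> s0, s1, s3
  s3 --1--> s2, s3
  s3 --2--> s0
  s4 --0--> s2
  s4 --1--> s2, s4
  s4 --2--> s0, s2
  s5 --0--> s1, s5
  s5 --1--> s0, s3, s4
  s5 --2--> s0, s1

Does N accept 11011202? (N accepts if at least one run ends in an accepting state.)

accepted

Start: {s2}
read 1: {s1}
read 1: {s0, s3}
read 0: {s0, s1, s3, s4, s5}
read 1: {s0, s2, s3, s4, s5}
read 1: {s0, s1, s2, s3, s4, s5}
read 2: {s0, s1, s2, s4, s5}
read 0: {s1, s2, s3, s4, s5}
read 2: {s0, s1, s2, s4, s5}
Reachable ∩ accepting = {s0} — nonempty.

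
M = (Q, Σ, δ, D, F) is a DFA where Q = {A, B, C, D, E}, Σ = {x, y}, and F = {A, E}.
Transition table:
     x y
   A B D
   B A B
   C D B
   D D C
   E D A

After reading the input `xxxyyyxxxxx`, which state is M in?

D --x--> D
D --x--> D
D --x--> D
D --y--> C
C --y--> B
B --y--> B
B --x--> A
A --x--> B
B --x--> A
A --x--> B
B --x--> A

A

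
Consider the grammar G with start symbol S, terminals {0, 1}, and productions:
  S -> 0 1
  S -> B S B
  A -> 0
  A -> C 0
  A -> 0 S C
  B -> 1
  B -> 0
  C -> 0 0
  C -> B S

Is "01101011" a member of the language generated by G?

yes

S ⇒ BSB ⇒ 0SB ⇒ 0BSBB ⇒ 01SBB ⇒ 01BSBBB ⇒ 011SBBB ⇒ 01101BBB ⇒ 011010BB ⇒ 0110101B ⇒ 01101011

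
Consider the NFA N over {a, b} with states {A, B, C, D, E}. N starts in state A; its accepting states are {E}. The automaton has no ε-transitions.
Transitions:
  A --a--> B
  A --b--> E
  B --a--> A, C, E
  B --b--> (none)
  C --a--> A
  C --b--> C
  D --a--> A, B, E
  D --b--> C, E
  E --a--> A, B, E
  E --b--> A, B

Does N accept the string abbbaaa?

Start: {A}
read a: {B}
read b: {}
The reachable set is empty and stays empty for the remaining 5 symbols.
Reachable ∩ accepting = {} — empty.

rejected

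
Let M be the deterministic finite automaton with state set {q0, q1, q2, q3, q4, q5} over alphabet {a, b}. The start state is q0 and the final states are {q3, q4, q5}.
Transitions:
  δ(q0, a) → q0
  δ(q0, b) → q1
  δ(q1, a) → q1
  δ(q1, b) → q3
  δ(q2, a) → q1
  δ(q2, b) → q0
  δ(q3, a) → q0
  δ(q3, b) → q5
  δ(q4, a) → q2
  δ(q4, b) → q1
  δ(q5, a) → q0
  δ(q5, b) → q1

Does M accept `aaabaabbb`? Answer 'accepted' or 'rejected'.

q0 --a--> q0
q0 --a--> q0
q0 --a--> q0
q0 --b--> q1
q1 --a--> q1
q1 --a--> q1
q1 --b--> q3
q3 --b--> q5
q5 --b--> q1
End in state q1, which is not an accepting state.

rejected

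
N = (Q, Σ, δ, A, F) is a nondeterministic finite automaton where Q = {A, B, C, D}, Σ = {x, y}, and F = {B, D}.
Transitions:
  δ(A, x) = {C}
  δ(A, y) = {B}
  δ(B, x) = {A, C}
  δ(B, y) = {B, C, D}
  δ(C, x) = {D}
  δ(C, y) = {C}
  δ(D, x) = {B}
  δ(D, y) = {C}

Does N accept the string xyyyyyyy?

rejected

Start: {A}
read x: {C}
read y: {C}
read y: {C}
read y: {C}
read y: {C}
read y: {C}
read y: {C}
read y: {C}
Reachable ∩ accepting = {} — empty.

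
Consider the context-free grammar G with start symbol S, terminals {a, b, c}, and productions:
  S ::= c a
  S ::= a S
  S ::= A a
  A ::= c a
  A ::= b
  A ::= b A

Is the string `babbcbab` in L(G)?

no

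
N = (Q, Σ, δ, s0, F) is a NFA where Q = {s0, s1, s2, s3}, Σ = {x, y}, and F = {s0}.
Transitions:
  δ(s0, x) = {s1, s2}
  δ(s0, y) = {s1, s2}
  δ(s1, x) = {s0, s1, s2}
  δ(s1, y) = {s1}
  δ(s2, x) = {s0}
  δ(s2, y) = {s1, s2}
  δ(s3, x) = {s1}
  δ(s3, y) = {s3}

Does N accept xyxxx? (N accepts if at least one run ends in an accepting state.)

accepted

Start: {s0}
read x: {s1, s2}
read y: {s1, s2}
read x: {s0, s1, s2}
read x: {s0, s1, s2}
read x: {s0, s1, s2}
Reachable ∩ accepting = {s0} — nonempty.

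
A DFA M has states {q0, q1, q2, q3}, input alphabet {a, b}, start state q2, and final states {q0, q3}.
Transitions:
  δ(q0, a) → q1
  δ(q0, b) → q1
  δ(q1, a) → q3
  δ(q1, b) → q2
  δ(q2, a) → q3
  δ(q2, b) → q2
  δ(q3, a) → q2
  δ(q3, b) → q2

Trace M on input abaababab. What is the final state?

q2

q2 --a--> q3
q3 --b--> q2
q2 --a--> q3
q3 --a--> q2
q2 --b--> q2
q2 --a--> q3
q3 --b--> q2
q2 --a--> q3
q3 --b--> q2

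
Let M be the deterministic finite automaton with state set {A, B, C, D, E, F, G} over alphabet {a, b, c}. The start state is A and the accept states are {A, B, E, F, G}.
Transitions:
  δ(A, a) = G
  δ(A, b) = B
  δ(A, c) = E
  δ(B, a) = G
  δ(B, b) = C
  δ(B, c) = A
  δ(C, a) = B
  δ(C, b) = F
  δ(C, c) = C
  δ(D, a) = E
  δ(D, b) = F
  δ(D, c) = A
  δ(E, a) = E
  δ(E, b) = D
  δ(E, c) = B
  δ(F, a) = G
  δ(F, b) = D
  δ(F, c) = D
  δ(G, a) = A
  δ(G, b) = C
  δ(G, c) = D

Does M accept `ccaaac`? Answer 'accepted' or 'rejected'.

A --c--> E
E --c--> B
B --a--> G
G --a--> A
A --a--> G
G --c--> D
End in state D, which is not an accepting state.

rejected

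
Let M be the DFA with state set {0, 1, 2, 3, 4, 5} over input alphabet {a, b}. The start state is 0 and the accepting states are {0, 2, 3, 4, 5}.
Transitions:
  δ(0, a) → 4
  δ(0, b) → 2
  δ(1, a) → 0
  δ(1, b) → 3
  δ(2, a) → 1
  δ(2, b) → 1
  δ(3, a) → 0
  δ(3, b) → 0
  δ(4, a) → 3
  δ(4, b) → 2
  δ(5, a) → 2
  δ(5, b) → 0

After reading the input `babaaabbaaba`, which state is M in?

0 --b--> 2
2 --a--> 1
1 --b--> 3
3 --a--> 0
0 --a--> 4
4 --a--> 3
3 --b--> 0
0 --b--> 2
2 --a--> 1
1 --a--> 0
0 --b--> 2
2 --a--> 1

1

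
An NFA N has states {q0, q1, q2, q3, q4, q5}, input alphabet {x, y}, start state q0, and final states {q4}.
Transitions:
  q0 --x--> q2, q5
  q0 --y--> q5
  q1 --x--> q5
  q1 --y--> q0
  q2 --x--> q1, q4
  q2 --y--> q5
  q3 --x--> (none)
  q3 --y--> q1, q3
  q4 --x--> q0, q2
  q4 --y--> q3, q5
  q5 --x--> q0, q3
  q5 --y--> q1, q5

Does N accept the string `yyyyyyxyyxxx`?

accepted

Start: {q0}
read y: {q5}
read y: {q1, q5}
read y: {q0, q1, q5}
read y: {q0, q1, q5}
read y: {q0, q1, q5}
read y: {q0, q1, q5}
read x: {q0, q2, q3, q5}
read y: {q1, q3, q5}
read y: {q0, q1, q3, q5}
read x: {q0, q2, q3, q5}
read x: {q0, q1, q2, q3, q4, q5}
read x: {q0, q1, q2, q3, q4, q5}
Reachable ∩ accepting = {q4} — nonempty.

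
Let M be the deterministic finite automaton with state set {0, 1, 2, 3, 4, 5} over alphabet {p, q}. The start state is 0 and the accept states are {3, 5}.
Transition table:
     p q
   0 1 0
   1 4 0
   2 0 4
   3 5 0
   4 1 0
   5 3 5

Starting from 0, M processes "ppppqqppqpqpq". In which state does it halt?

0

0 --p--> 1
1 --p--> 4
4 --p--> 1
1 --p--> 4
4 --q--> 0
0 --q--> 0
0 --p--> 1
1 --p--> 4
4 --q--> 0
0 --p--> 1
1 --q--> 0
0 --p--> 1
1 --q--> 0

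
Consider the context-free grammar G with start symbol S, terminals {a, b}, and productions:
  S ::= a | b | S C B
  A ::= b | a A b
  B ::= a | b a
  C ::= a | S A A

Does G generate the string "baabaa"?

no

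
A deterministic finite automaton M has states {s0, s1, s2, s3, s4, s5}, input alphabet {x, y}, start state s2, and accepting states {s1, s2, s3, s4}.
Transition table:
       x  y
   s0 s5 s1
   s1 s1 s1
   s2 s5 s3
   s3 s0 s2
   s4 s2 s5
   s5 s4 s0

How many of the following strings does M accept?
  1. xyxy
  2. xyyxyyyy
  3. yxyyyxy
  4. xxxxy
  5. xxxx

xyxy: rejected
xyyxyyyy: accepted
yxyyyxy: accepted
xxxxy: rejected
xxxx: rejected

2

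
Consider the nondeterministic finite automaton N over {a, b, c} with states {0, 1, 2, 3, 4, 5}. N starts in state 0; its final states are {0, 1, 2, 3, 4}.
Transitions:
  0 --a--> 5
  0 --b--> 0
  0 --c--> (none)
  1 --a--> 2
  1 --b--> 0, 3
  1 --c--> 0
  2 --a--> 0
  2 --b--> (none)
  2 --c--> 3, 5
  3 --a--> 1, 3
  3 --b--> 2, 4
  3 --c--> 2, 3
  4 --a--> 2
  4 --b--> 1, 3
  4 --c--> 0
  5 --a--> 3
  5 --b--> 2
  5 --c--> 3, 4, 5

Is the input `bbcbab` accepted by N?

rejected

Start: {0}
read b: {0}
read b: {0}
read c: {}
The reachable set is empty and stays empty for the remaining 3 symbols.
Reachable ∩ accepting = {} — empty.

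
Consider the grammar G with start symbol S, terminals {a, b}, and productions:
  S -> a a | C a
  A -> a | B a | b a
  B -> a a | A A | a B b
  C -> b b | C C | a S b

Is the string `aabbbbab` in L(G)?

no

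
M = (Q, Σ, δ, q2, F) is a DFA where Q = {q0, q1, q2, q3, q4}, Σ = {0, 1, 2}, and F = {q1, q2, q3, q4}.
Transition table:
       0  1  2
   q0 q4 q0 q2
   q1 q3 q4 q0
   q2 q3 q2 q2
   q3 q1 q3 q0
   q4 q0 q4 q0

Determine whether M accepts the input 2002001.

q2 --2--> q2
q2 --0--> q3
q3 --0--> q1
q1 --2--> q0
q0 --0--> q4
q4 --0--> q0
q0 --1--> q0
End in state q0, which is not an accepting state.

rejected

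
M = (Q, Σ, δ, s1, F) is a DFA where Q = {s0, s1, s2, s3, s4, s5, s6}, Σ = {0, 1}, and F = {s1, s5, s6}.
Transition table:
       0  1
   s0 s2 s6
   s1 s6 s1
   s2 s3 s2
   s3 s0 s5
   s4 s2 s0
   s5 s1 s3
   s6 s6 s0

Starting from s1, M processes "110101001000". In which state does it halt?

s1 --1--> s1
s1 --1--> s1
s1 --0--> s6
s6 --1--> s0
s0 --0--> s2
s2 --1--> s2
s2 --0--> s3
s3 --0--> s0
s0 --1--> s6
s6 --0--> s6
s6 --0--> s6
s6 --0--> s6

s6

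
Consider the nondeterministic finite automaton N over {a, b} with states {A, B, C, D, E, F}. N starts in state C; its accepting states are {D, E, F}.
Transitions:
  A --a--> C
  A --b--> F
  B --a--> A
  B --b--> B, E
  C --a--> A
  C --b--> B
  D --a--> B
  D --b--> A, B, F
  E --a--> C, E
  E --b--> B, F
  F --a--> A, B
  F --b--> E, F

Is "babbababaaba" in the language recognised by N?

Start: {C}
read b: {B}
read a: {A}
read b: {F}
read b: {E, F}
read a: {A, B, C, E}
read b: {B, E, F}
read a: {A, B, C, E}
read b: {B, E, F}
read a: {A, B, C, E}
read a: {A, C, E}
read b: {B, F}
read a: {A, B}
Reachable ∩ accepting = {} — empty.

rejected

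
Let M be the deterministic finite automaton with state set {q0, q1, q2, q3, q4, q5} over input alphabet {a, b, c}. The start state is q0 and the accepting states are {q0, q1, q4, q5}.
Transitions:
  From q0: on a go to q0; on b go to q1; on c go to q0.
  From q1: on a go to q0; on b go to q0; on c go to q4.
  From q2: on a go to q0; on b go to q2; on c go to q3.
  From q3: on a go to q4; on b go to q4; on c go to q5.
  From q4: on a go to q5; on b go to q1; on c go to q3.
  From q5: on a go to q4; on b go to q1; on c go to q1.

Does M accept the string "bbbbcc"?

q0 --b--> q1
q1 --b--> q0
q0 --b--> q1
q1 --b--> q0
q0 --c--> q0
q0 --c--> q0
End in state q0, which is an accepting state.

accepted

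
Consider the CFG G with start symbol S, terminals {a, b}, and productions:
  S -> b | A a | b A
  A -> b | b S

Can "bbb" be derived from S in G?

yes

S ⇒ bA ⇒ bbS ⇒ bbb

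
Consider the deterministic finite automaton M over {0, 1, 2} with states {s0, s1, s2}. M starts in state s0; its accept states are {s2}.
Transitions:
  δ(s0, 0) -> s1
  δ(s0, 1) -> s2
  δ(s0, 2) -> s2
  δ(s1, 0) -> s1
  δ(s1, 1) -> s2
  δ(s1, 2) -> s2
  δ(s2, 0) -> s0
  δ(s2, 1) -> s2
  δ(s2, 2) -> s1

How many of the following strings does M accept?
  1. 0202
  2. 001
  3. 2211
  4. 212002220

0202: accepted
001: accepted
2211: accepted
212002220: rejected

3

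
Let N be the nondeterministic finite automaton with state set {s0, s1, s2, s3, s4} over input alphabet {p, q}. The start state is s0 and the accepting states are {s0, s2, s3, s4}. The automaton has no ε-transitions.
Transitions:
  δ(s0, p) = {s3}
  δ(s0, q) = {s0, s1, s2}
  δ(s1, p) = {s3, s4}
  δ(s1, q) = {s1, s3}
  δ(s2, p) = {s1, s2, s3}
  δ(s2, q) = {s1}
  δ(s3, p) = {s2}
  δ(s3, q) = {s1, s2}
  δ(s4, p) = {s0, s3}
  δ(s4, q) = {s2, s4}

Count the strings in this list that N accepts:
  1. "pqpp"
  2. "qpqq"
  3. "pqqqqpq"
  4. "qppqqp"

"pqpp": accepted
"qpqq": accepted
"pqqqqpq": accepted
"qppqqp": accepted

4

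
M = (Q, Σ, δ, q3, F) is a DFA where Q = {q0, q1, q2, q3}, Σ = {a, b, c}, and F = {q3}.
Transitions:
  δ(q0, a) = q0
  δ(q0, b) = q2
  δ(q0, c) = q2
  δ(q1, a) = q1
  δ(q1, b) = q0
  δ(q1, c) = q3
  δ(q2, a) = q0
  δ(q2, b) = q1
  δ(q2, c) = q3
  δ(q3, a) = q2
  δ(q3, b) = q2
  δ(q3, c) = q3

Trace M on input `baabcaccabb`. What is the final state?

q0

q3 --b--> q2
q2 --a--> q0
q0 --a--> q0
q0 --b--> q2
q2 --c--> q3
q3 --a--> q2
q2 --c--> q3
q3 --c--> q3
q3 --a--> q2
q2 --b--> q1
q1 --b--> q0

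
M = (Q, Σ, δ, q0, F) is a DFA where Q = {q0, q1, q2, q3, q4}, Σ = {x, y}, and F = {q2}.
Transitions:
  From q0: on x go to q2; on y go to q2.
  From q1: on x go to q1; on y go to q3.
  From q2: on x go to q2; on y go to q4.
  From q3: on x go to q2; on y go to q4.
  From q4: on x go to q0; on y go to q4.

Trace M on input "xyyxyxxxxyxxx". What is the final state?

q0 --x--> q2
q2 --y--> q4
q4 --y--> q4
q4 --x--> q0
q0 --y--> q2
q2 --x--> q2
q2 --x--> q2
q2 --x--> q2
q2 --x--> q2
q2 --y--> q4
q4 --x--> q0
q0 --x--> q2
q2 --x--> q2

q2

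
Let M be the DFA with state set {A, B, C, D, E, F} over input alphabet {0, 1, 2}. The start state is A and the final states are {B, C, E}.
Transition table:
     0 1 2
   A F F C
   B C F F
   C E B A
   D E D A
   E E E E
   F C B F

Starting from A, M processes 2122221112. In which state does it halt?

A --2--> C
C --1--> B
B --2--> F
F --2--> F
F --2--> F
F --2--> F
F --1--> B
B --1--> F
F --1--> B
B --2--> F

F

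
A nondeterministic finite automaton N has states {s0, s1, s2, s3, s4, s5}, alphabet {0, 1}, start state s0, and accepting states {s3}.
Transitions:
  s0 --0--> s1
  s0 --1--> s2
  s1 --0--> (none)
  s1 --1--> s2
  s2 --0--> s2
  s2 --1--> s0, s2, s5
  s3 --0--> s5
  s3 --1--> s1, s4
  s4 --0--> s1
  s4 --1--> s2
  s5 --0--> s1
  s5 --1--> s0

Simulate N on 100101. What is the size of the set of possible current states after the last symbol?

Start: {s0}
read 1: {s2}
read 0: {s2}
read 0: {s2}
read 1: {s0, s2, s5}
read 0: {s1, s2}
read 1: {s0, s2, s5}
Final reachable set {s0, s2, s5} has 3 states.

3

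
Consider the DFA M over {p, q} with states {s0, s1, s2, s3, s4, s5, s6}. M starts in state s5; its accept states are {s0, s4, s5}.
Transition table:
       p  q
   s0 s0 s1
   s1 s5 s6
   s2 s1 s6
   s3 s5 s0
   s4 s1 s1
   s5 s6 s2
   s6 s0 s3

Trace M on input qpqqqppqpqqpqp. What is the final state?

s5 --q--> s2
s2 --p--> s1
s1 --q--> s6
s6 --q--> s3
s3 --q--> s0
s0 --p--> s0
s0 --p--> s0
s0 --q--> s1
s1 --p--> s5
s5 --q--> s2
s2 --q--> s6
s6 --p--> s0
s0 --q--> s1
s1 --p--> s5

s5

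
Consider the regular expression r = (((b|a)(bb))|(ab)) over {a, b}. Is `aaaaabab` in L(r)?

no

Neither ((b|a)(bb)) nor (ab) matches aaaaabab.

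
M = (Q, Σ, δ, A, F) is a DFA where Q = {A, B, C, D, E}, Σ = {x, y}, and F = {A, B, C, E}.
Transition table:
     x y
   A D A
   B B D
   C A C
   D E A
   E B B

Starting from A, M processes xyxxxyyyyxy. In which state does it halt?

A --x--> D
D --y--> A
A --x--> D
D --x--> E
E --x--> B
B --y--> D
D --y--> A
A --y--> A
A --y--> A
A --x--> D
D --y--> A

A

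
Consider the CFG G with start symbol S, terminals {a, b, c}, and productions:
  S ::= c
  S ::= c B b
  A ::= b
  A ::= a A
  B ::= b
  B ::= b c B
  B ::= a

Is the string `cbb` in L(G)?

S ⇒ cBb ⇒ cbb

yes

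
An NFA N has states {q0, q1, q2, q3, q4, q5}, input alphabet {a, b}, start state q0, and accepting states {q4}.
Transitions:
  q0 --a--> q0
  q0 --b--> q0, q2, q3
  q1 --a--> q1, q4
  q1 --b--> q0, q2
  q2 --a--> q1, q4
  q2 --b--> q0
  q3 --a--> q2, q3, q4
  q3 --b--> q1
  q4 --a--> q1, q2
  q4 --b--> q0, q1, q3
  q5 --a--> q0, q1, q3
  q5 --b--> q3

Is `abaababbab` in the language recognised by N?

rejected

Start: {q0}
read a: {q0}
read b: {q0, q2, q3}
read a: {q0, q1, q2, q3, q4}
read a: {q0, q1, q2, q3, q4}
read b: {q0, q1, q2, q3}
read a: {q0, q1, q2, q3, q4}
read b: {q0, q1, q2, q3}
read b: {q0, q1, q2, q3}
read a: {q0, q1, q2, q3, q4}
read b: {q0, q1, q2, q3}
Reachable ∩ accepting = {} — empty.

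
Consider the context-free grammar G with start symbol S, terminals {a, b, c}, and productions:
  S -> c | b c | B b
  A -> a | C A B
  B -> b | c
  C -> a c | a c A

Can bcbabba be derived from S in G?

no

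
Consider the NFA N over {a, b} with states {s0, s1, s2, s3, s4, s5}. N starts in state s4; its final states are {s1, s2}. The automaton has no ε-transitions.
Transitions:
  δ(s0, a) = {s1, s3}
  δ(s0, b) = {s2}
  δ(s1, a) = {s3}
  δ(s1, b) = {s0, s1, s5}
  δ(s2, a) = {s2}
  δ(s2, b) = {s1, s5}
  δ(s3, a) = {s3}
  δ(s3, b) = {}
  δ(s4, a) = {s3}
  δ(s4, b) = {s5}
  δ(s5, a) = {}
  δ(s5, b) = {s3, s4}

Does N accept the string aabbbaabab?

Start: {s4}
read a: {s3}
read a: {s3}
read b: {}
The reachable set is empty and stays empty for the remaining 7 symbols.
Reachable ∩ accepting = {} — empty.

rejected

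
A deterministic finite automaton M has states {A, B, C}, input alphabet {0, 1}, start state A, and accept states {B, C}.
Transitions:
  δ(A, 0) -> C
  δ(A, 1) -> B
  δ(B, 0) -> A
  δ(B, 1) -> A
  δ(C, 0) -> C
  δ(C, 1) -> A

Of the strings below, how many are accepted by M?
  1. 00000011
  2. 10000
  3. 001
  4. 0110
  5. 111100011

3

00000011: accepted
10000: accepted
001: rejected
0110: rejected
111100011: accepted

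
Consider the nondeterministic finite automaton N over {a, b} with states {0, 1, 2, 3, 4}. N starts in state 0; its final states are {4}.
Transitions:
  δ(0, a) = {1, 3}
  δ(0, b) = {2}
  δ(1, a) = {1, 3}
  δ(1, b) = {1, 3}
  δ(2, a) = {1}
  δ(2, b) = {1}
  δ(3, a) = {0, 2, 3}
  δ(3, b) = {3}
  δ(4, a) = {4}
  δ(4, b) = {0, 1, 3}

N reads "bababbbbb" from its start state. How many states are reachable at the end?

Start: {0}
read b: {2}
read a: {1}
read b: {1, 3}
read a: {0, 1, 2, 3}
read b: {1, 2, 3}
read b: {1, 3}
read b: {1, 3}
read b: {1, 3}
read b: {1, 3}
Final reachable set {1, 3} has 2 states.

2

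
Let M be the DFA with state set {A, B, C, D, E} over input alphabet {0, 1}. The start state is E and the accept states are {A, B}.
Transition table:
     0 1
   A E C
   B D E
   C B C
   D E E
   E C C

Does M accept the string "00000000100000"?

E --0--> C
C --0--> B
B --0--> D
D --0--> E
E --0--> C
C --0--> B
B --0--> D
D --0--> E
E --1--> C
C --0--> B
B --0--> D
D --0--> E
E --0--> C
C --0--> B
End in state B, which is an accepting state.

accepted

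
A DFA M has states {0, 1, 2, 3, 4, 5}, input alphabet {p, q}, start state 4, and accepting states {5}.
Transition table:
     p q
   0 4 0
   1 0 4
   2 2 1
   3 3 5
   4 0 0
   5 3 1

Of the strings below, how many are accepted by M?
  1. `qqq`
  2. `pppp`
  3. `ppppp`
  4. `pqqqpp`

0

`qqq`: rejected
`pppp`: rejected
`ppppp`: rejected
`pqqqpp`: rejected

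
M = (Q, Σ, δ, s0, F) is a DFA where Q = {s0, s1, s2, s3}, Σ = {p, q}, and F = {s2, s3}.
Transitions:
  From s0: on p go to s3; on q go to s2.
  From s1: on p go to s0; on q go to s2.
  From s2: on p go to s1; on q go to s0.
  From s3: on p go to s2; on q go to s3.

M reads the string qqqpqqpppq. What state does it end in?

s0 --q--> s2
s2 --q--> s0
s0 --q--> s2
s2 --p--> s1
s1 --q--> s2
s2 --q--> s0
s0 --p--> s3
s3 --p--> s2
s2 --p--> s1
s1 --q--> s2

s2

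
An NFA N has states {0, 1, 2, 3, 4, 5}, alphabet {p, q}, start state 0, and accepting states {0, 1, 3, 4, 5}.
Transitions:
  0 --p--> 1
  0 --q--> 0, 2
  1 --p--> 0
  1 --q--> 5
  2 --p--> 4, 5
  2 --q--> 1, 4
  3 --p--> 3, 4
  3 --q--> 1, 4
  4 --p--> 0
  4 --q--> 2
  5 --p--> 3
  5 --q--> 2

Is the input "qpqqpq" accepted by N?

Start: {0}
read q: {0, 2}
read p: {1, 4, 5}
read q: {2, 5}
read q: {1, 2, 4}
read p: {0, 4, 5}
read q: {0, 2}
Reachable ∩ accepting = {0} — nonempty.

accepted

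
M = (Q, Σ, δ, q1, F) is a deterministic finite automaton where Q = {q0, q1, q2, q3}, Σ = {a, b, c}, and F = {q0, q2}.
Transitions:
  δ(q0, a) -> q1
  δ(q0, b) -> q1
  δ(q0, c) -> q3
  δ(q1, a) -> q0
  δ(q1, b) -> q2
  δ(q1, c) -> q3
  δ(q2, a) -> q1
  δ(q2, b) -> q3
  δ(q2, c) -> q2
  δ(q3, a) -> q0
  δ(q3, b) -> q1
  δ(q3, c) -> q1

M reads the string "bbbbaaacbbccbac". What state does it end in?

q3

q1 --b--> q2
q2 --b--> q3
q3 --b--> q1
q1 --b--> q2
q2 --a--> q1
q1 --a--> q0
q0 --a--> q1
q1 --c--> q3
q3 --b--> q1
q1 --b--> q2
q2 --c--> q2
q2 --c--> q2
q2 --b--> q3
q3 --a--> q0
q0 --c--> q3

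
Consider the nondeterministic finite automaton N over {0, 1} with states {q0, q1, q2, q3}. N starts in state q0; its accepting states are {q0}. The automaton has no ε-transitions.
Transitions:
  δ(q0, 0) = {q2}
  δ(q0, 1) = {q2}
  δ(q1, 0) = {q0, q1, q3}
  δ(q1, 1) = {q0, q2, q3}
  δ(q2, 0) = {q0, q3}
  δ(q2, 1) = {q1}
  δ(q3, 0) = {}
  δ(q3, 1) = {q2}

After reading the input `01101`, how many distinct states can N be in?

2

Start: {q0}
read 0: {q2}
read 1: {q1}
read 1: {q0, q2, q3}
read 0: {q0, q2, q3}
read 1: {q1, q2}
Final reachable set {q1, q2} has 2 states.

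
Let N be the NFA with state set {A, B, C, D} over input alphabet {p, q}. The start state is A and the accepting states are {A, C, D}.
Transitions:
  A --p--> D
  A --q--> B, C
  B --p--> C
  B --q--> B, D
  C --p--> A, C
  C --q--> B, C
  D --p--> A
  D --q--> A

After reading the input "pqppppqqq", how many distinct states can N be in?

4

Start: {A}
read p: {D}
read q: {A}
read p: {D}
read p: {A}
read p: {D}
read p: {A}
read q: {B, C}
read q: {B, C, D}
read q: {A, B, C, D}
Final reachable set {A, B, C, D} has 4 states.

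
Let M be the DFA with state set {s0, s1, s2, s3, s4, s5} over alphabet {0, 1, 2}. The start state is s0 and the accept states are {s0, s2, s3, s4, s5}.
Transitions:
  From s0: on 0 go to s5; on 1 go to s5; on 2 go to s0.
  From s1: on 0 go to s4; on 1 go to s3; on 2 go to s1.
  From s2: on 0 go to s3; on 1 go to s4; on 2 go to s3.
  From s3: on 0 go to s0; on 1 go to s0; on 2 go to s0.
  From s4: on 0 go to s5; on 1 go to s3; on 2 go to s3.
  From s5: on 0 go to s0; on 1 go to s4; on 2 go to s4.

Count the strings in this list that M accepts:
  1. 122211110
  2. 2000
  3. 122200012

3

122211110: accepted
2000: accepted
122200012: accepted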